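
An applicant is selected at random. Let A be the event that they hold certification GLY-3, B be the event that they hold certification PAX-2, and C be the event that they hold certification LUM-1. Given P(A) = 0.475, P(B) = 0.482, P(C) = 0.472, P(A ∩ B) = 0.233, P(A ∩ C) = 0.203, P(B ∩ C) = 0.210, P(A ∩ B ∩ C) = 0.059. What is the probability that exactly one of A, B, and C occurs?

By inclusion–exclusion (exactly-one form):
P(exactly one) = 0.475 + 0.482 + 0.472 − 2·0.233 − 2·0.203 − 2·0.210 + 3·0.059 = 0.314

0.314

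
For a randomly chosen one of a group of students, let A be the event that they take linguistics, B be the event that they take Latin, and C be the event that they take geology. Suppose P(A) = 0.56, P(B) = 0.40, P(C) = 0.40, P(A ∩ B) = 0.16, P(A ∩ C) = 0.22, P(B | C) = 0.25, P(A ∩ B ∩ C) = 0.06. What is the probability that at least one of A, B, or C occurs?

P(B ∩ C) = P(C)·P(B|C) = 0.40 × 0.25 = 0.10
Inclusion–exclusion gives
P(A ∪ B ∪ C) = 0.56 + 0.40 + 0.40 − 0.16 − 0.22 − 0.10 + 0.06 = 0.94

0.94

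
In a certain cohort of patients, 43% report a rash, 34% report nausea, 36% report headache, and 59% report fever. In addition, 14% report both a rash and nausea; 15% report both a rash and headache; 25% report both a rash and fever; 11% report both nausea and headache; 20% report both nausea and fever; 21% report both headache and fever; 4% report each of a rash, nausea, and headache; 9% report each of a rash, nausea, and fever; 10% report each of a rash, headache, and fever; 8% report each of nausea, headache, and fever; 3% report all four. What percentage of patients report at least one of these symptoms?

By inclusion-exclusion,
P(≥1) = 43 + 34 + 36 + 59 − 14 − 15 − 25 − 11 − 20 − 21 + 4 + 9 + 10 + 8 − 3 = 94%

94%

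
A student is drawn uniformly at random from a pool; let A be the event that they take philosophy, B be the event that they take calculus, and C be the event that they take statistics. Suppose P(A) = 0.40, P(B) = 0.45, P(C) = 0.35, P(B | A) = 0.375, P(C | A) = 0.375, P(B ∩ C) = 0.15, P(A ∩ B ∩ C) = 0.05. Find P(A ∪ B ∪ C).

P(A ∩ B) = P(A)·P(B|A) = 0.40 × 0.375 = 0.15
P(A ∩ C) = P(A)·P(C|A) = 0.40 × 0.375 = 0.15
Using inclusion–exclusion:
P(A ∪ B ∪ C) = 0.40 + 0.45 + 0.35 − 0.15 − 0.15 − 0.15 + 0.05 = 0.80

0.80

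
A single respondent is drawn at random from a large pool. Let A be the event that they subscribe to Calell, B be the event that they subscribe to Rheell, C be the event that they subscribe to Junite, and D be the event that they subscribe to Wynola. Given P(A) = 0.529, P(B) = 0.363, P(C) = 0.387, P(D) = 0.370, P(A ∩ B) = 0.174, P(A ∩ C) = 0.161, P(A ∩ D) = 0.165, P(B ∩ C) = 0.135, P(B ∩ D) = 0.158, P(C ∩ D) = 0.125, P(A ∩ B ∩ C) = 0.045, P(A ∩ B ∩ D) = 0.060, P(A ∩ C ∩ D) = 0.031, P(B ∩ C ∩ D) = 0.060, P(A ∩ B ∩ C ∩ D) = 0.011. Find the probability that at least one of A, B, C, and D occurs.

Inclusion–exclusion gives
P(A ∪ B ∪ C ∪ D) = 0.529 + 0.363 + 0.387 + 0.370 − 0.174 − 0.161 − 0.165 − 0.135 − 0.158 − 0.125 + 0.045 + 0.060 + 0.031 + 0.060 − 0.011 = 0.916

0.916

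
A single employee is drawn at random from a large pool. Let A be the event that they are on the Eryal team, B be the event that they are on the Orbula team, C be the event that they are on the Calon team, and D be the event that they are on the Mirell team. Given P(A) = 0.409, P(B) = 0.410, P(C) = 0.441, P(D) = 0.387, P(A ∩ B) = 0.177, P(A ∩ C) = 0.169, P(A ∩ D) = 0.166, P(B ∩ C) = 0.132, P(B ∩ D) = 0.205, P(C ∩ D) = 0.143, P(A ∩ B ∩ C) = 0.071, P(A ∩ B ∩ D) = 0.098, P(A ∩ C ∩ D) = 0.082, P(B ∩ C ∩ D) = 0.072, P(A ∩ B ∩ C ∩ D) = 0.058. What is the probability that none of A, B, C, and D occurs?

0.080

P(A ∪ B ∪ C ∪ D) = 0.409 + 0.410 + 0.441 + 0.387 − 0.177 − 0.169 − 0.166 − 0.132 − 0.205 − 0.143 + 0.071 + 0.098 + 0.082 + 0.072 − 0.058 = 0.920
P(none) = 1 − 0.920 = 0.080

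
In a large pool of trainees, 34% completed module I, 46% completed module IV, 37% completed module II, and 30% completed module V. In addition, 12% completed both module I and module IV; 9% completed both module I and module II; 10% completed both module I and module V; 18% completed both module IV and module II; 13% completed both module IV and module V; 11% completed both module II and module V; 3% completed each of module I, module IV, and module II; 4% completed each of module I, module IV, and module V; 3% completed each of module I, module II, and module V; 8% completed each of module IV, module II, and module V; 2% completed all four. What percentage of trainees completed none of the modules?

10%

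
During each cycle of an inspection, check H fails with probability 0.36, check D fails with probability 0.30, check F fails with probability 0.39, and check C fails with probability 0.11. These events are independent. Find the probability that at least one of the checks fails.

P(none) = (1 − 0.36) × (1 − 0.30) × (1 − 0.39) × (1 − 0.11) = 0.64 × 0.70 × 0.61 × 0.89 = 0.2432192
P(at least one) = 1 − 0.2432192 = 0.7567808

0.7567808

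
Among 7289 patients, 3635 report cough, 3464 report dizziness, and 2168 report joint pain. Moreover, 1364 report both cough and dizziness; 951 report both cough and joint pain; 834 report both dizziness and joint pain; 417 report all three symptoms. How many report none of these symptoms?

|union| = 3635 + 3464 + 2168 − 1364 − 951 − 834 + 417 = 6535
None: 7289 − 6535 = 754

754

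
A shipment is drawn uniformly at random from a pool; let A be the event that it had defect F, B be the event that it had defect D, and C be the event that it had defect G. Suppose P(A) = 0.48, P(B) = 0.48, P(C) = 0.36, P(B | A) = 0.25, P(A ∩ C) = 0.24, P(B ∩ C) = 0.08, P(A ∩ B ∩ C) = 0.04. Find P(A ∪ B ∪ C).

P(A ∩ B) = P(A)·P(B|A) = 0.48 × 0.25 = 0.12
Inclusion–exclusion gives
P(A ∪ B ∪ C) = 0.48 + 0.48 + 0.36 − 0.12 − 0.24 − 0.08 + 0.04 = 0.92

0.92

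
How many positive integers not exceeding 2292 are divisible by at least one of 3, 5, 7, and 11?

1339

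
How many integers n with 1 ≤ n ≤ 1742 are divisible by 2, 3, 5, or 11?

1319

871 + 580 + 348 + 158 − 290 − 174 − 79 − 116 − 52 − 31 + 58 + 26 + 15 + 10 − 5 = 1319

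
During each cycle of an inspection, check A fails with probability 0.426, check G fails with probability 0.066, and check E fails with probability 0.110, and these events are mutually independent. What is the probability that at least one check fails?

P(none) = (1 − 0.426) × (1 − 0.066) × (1 − 0.110) = 0.574 × 0.934 × 0.890 = 0.47714324
P(at least one) = 1 − 0.47714324 = 0.52285676

0.52285676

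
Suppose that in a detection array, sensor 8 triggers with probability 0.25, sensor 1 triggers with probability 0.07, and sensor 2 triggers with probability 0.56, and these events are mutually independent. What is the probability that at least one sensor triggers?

Independence gives P(none) = ∏(1 − pᵢ).
P(none) = (1 − 0.25) × (1 − 0.07) × (1 − 0.56) = 0.75 × 0.93 × 0.44 = 0.3069
P(at least one) = 1 − 0.3069 = 0.6931

0.6931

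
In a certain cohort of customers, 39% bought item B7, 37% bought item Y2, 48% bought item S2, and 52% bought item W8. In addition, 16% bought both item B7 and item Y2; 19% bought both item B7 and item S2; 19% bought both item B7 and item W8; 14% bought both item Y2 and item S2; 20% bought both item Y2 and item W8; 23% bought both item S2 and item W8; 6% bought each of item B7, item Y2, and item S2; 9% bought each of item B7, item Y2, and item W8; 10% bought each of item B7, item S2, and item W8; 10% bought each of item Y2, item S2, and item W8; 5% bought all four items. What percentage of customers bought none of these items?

5%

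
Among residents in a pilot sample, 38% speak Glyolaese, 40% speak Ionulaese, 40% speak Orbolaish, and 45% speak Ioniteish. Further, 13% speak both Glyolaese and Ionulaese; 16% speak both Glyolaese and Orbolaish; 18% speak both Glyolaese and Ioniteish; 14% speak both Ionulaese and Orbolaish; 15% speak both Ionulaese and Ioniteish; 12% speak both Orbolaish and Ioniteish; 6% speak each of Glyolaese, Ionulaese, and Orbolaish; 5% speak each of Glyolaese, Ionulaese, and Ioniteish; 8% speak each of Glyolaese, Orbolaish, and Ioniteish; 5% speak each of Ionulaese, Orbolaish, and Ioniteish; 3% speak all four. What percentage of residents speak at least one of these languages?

96%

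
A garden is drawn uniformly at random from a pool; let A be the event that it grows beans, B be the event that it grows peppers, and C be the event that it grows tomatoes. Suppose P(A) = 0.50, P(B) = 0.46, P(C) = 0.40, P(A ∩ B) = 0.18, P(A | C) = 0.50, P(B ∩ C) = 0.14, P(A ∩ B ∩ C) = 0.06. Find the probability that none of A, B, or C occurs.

P(A ∩ C) = P(C)·P(A|C) = 0.40 × 0.50 = 0.20
Using inclusion–exclusion:
P(A ∪ B ∪ C) = 0.50 + 0.46 + 0.40 − 0.18 − 0.20 − 0.14 + 0.06 = 0.90
P(none) = 1 − 0.90 = 0.10

0.10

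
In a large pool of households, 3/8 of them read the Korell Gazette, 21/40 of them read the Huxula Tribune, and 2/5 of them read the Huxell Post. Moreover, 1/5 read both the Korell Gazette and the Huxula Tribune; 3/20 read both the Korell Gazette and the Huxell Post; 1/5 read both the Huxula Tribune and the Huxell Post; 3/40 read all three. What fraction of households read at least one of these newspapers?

Apply inclusion-exclusion:
P(at least one) = 3/8 + 21/40 + 2/5 − 1/5 − 3/20 − 1/5 + 3/40 = 33/40

33/40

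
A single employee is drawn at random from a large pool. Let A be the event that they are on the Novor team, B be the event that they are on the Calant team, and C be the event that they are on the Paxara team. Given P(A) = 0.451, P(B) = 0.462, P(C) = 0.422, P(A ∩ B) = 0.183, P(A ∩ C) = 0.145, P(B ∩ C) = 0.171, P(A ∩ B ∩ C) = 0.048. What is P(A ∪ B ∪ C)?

0.884

By inclusion–exclusion:
P(A ∪ B ∪ C) = 0.451 + 0.462 + 0.422 − 0.183 − 0.145 − 0.171 + 0.048 = 0.884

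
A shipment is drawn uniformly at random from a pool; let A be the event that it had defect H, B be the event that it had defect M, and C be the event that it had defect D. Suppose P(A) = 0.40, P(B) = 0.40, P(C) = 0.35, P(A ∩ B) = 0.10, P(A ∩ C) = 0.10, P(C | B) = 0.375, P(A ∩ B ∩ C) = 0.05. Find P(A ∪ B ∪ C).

0.85

P(B ∩ C) = P(B)·P(C|B) = 0.40 × 0.375 = 0.15
P(A ∪ B ∪ C) = 0.40 + 0.40 + 0.35 − 0.10 − 0.10 − 0.15 + 0.05 = 0.85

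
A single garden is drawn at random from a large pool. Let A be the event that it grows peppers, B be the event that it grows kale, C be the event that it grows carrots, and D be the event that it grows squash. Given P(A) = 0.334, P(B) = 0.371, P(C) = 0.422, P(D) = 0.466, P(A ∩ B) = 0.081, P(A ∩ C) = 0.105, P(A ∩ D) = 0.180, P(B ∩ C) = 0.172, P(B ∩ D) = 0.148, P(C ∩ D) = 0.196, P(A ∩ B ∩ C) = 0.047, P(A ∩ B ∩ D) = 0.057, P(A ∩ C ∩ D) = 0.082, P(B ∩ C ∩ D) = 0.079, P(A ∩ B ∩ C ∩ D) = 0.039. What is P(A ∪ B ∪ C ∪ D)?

0.937

Using inclusion–exclusion:
P(A ∪ B ∪ C ∪ D) = 0.334 + 0.371 + 0.422 + 0.466 − 0.081 − 0.105 − 0.180 − 0.172 − 0.148 − 0.196 + 0.047 + 0.057 + 0.082 + 0.079 − 0.039 = 0.937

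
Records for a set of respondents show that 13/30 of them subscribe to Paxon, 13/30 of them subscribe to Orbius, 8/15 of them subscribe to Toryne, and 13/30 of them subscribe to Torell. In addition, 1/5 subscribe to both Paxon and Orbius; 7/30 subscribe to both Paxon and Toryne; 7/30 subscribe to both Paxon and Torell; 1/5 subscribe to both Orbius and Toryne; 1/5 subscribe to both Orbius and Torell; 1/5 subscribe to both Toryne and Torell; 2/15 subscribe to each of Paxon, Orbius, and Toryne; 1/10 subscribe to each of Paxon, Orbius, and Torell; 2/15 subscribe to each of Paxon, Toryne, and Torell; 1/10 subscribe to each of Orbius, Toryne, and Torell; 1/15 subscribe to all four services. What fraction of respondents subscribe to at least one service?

Using inclusion–exclusion:
P(at least one) = 13/30 + 13/30 + 8/15 + 13/30 − 1/5 − 7/30 − 7/30 − 1/5 − 1/5 − 1/5 + 2/15 + 1/10 + 2/15 + 1/10 − 1/15 = 29/30

29/30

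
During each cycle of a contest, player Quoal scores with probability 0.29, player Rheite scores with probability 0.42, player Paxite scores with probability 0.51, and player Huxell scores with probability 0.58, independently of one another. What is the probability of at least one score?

Independence gives P(none) = ∏(1 − pᵢ).
P(none) = (1 − 0.29) × (1 − 0.42) × (1 − 0.51) × (1 − 0.58) = 0.71 × 0.58 × 0.49 × 0.42 = 0.08474844
P(at least one) = 1 − 0.08474844 = 0.91525156

0.91525156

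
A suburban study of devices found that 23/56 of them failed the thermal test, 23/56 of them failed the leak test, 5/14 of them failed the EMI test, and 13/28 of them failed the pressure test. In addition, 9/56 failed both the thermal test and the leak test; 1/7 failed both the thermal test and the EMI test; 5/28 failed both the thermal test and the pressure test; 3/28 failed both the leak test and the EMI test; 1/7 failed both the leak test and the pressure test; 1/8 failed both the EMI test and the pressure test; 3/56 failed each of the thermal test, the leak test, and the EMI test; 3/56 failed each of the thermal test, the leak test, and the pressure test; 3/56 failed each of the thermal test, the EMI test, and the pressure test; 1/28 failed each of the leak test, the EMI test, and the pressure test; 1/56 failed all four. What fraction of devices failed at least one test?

27/28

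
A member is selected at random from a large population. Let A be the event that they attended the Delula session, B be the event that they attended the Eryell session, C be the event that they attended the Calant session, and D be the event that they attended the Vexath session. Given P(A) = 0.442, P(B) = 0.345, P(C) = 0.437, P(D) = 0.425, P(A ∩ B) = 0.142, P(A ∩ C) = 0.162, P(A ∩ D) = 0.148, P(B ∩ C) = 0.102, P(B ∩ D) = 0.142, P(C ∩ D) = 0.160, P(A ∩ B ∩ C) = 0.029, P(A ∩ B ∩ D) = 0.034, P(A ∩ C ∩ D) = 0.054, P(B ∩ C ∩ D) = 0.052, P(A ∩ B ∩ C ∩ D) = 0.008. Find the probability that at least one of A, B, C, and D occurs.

0.954

P(A ∪ B ∪ C ∪ D) = 0.442 + 0.345 + 0.437 + 0.425 − 0.142 − 0.162 − 0.148 − 0.102 − 0.142 − 0.160 + 0.029 + 0.034 + 0.054 + 0.052 − 0.008 = 0.954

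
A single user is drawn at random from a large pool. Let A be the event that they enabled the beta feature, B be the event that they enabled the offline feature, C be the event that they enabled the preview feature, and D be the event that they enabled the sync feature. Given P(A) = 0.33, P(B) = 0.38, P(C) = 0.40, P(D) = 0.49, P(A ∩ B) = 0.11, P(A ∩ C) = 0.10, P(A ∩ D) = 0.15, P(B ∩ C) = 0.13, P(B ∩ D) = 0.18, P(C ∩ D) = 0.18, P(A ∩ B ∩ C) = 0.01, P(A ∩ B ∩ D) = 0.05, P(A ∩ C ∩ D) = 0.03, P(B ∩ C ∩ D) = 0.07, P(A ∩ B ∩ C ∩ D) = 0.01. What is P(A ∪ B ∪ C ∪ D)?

Inclusion–exclusion gives
P(A ∪ B ∪ C ∪ D) = 0.33 + 0.38 + 0.40 + 0.49 − 0.11 − 0.10 − 0.15 − 0.13 − 0.18 − 0.18 + 0.01 + 0.05 + 0.03 + 0.07 − 0.01 = 0.90

0.90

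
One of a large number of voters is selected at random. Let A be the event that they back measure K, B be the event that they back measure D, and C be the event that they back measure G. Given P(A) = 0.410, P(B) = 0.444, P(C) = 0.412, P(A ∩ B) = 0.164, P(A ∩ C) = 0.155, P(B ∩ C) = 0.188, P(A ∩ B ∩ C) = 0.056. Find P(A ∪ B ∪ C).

0.815

Apply inclusion-exclusion:
P(A ∪ B ∪ C) = 0.410 + 0.444 + 0.412 − 0.164 − 0.155 − 0.188 + 0.056 = 0.815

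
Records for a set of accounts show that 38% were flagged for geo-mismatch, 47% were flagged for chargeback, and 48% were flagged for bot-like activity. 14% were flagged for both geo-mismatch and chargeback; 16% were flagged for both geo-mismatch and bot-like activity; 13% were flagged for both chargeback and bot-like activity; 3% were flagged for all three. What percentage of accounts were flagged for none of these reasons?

Inclusion–exclusion gives
P(union) = 38 + 47 + 48 − 14 − 16 − 13 + 3 = 93%
P(none) = 100% − 93% = 7%

7%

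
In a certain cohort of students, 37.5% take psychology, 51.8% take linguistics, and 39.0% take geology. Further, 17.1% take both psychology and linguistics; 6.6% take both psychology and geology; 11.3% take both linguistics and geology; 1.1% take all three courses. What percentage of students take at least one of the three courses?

94.4%

P(at least one) = 37.5 + 51.8 + 39.0 − 17.1 − 6.6 − 11.3 + 1.1 = 94.4%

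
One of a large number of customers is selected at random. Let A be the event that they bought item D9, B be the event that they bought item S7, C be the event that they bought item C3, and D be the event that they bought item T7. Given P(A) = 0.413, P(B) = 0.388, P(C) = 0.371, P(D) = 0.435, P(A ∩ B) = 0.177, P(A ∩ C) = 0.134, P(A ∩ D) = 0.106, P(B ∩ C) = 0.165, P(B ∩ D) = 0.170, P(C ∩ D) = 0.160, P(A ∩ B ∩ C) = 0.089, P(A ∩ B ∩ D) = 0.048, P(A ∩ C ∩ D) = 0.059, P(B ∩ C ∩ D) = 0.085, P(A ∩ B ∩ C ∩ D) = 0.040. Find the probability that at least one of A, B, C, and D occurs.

P(A ∪ B ∪ C ∪ D) = 0.413 + 0.388 + 0.371 + 0.435 − 0.177 − 0.134 − 0.106 − 0.165 − 0.170 − 0.160 + 0.089 + 0.048 + 0.059 + 0.085 − 0.040 = 0.936

0.936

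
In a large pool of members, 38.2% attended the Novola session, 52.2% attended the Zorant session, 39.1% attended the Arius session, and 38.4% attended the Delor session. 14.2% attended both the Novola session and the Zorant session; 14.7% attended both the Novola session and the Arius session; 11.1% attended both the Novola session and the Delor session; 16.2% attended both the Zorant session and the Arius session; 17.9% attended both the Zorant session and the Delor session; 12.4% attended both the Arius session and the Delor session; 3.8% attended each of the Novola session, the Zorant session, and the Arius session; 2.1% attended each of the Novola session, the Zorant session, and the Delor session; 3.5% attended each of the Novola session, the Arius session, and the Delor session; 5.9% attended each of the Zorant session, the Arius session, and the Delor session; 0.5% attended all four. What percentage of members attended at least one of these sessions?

P(union) = 38.2 + 52.2 + 39.1 + 38.4 − 14.2 − 14.7 − 11.1 − 16.2 − 17.9 − 12.4 + 3.8 + 2.1 + 3.5 + 5.9 − 0.5 = 96.2%

96.2%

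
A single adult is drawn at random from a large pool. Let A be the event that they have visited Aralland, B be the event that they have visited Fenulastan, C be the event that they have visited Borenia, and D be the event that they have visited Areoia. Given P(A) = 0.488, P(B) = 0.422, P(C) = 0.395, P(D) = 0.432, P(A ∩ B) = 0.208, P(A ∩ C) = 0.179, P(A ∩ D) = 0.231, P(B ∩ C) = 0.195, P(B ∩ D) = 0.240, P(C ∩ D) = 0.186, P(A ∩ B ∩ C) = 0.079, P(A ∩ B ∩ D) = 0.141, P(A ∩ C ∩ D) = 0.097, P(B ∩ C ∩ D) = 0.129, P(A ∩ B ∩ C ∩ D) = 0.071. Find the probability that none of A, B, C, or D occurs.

0.127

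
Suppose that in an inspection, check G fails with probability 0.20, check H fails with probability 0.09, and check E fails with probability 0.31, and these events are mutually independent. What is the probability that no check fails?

Since the events are independent, P(none) is the product of the individual non-occurrence probabilities.
P(none) = (1 − 0.20) × (1 − 0.09) × (1 − 0.31) = 0.80 × 0.91 × 0.69 = 0.50232

0.50232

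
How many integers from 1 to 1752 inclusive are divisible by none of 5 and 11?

1274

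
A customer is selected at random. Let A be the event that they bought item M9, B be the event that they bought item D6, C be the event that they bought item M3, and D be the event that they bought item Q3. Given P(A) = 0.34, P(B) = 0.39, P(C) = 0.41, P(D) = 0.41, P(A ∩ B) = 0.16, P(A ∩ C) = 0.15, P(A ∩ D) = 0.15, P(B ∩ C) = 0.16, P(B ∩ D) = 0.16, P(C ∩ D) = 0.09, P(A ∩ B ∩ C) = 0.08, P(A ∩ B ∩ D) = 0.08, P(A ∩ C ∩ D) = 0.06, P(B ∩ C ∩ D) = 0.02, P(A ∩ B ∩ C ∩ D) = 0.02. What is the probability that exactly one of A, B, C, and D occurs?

0.45

Using the inclusion–exclusion count for exactly one event:
P(exactly one) = 0.34 + 0.39 + 0.41 + 0.41 − 2·0.16 − 2·0.15 − 2·0.15 − 2·0.16 − 2·0.16 − 2·0.09 + 3·0.08 + 3·0.08 + 3·0.06 + 3·0.02 − 4·0.02 = 0.45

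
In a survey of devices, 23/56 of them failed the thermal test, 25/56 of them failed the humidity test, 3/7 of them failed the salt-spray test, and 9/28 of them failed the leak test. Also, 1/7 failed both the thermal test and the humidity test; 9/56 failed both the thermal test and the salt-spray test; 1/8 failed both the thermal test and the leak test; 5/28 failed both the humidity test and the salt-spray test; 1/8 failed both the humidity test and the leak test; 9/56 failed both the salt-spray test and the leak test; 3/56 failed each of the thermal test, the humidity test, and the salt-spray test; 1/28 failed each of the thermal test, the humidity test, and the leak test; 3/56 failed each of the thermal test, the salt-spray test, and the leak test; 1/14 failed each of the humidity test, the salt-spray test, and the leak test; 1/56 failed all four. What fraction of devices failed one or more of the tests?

P(≥1) = 23/56 + 25/56 + 3/7 + 9/28 − 1/7 − 9/56 − 1/8 − 5/28 − 1/8 − 9/56 + 3/56 + 1/28 + 3/56 + 1/14 − 1/56 = 51/56

51/56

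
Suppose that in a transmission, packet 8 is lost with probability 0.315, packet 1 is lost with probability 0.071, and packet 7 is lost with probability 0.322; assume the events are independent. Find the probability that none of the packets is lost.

0.43145547

P(none) = (1 − 0.315) × (1 − 0.071) × (1 − 0.322) = 0.685 × 0.929 × 0.678 = 0.43145547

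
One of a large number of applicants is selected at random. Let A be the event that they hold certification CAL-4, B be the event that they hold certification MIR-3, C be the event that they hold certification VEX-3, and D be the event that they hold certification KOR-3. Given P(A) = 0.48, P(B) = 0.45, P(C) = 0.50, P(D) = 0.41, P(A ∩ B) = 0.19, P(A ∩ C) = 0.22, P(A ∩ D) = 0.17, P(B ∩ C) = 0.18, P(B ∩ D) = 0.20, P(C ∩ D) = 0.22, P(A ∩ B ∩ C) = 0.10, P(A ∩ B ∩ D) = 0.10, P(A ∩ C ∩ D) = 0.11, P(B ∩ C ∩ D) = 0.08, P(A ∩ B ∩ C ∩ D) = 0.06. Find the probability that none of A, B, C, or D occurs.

0.01

P(A ∪ B ∪ C ∪ D) = 0.48 + 0.45 + 0.50 + 0.41 − 0.19 − 0.22 − 0.17 − 0.18 − 0.20 − 0.22 + 0.10 + 0.10 + 0.11 + 0.08 − 0.06 = 0.99
P(none) = 1 − 0.99 = 0.01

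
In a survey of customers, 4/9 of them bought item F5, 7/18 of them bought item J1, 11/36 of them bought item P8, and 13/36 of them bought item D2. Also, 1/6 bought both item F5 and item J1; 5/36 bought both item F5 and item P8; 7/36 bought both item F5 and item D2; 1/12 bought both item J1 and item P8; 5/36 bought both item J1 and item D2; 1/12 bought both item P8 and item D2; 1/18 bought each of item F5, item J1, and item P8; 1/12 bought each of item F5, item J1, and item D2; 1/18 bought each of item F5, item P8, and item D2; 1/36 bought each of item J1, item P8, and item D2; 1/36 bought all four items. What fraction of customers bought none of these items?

1/9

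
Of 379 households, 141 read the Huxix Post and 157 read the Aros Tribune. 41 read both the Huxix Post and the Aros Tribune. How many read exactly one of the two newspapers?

216

By inclusion–exclusion (exactly-one form):
|exactly one| = 141 + 157 − 2·41 = 216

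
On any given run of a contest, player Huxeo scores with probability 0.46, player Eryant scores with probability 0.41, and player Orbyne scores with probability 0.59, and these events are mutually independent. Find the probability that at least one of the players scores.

0.869374

P(none) = (1 − 0.46) × (1 − 0.41) × (1 − 0.59) = 0.54 × 0.59 × 0.41 = 0.130626
P(at least one) = 1 − 0.130626 = 0.869374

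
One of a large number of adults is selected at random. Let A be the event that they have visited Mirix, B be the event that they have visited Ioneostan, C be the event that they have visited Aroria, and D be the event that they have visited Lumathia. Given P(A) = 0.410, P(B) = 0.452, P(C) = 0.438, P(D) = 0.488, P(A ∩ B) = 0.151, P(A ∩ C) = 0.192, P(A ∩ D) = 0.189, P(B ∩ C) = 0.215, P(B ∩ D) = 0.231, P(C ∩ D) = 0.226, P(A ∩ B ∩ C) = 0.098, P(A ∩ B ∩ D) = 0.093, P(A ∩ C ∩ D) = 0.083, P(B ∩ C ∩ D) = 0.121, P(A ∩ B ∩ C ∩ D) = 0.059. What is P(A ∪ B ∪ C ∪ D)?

P(A ∪ B ∪ C ∪ D) = 0.410 + 0.452 + 0.438 + 0.488 − 0.151 − 0.192 − 0.189 − 0.215 − 0.231 − 0.226 + 0.098 + 0.093 + 0.083 + 0.121 − 0.059 = 0.920

0.920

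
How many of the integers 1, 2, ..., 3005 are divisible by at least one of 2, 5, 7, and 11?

2069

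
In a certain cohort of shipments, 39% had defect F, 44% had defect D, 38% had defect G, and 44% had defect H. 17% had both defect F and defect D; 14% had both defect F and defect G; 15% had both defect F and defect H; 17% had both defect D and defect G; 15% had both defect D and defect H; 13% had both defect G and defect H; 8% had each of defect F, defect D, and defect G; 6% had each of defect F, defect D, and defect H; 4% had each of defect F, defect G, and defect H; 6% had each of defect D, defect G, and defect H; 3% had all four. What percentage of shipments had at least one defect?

95%

P(at least one) = 39 + 44 + 38 + 44 − 17 − 14 − 15 − 17 − 15 − 13 + 8 + 6 + 4 + 6 − 3 = 95%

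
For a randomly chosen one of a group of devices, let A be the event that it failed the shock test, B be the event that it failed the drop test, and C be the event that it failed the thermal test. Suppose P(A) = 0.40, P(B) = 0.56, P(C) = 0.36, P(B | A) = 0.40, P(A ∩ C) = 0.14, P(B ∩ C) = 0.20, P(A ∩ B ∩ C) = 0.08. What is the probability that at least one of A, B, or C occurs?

P(A ∩ B) = P(A)·P(B|A) = 0.40 × 0.40 = 0.16
By inclusion-exclusion,
P(A ∪ B ∪ C) = 0.40 + 0.56 + 0.36 − 0.16 − 0.14 − 0.20 + 0.08 = 0.90

0.90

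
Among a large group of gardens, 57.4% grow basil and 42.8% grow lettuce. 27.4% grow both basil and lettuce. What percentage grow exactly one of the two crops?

45.4%

Using the inclusion–exclusion count for exactly one event:
P(exactly one) = 57.4 + 42.8 − 2·27.4 = 45.4%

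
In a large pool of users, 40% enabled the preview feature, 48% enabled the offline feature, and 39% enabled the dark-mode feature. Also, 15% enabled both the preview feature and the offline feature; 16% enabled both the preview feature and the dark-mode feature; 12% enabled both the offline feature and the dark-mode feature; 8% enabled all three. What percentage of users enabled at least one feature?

92%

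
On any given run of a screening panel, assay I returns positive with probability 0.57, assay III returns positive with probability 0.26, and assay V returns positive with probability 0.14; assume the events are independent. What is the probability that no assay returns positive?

0.273652

P(none) = (1 − 0.57) × (1 − 0.26) × (1 − 0.14) = 0.43 × 0.74 × 0.86 = 0.273652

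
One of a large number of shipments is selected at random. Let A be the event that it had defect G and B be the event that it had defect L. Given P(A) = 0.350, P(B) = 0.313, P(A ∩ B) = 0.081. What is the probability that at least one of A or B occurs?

Using inclusion–exclusion:
P(A ∪ B) = 0.350 + 0.313 − 0.081 = 0.582

0.582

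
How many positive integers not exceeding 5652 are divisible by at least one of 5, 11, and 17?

1783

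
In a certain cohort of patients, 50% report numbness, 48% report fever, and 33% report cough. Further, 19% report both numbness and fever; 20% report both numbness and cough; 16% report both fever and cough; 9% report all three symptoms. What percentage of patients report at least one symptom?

85%

P(≥1) = 50 + 48 + 33 − 19 − 20 − 16 + 9 = 85%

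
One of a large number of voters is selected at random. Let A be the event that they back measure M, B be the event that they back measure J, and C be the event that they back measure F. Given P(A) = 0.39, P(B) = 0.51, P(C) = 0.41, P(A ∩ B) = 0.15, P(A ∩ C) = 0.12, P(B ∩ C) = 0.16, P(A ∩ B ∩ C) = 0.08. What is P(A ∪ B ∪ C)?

By inclusion–exclusion:
P(A ∪ B ∪ C) = 0.39 + 0.51 + 0.41 − 0.15 − 0.12 − 0.16 + 0.08 = 0.96

0.96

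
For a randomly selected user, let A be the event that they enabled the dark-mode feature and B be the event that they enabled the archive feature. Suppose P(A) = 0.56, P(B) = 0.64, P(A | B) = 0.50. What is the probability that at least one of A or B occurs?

P(A ∩ B) = P(B)·P(A|B) = 0.64 × 0.50 = 0.32
By inclusion-exclusion,
P(A ∪ B) = 0.56 + 0.64 − 0.32 = 0.88

0.88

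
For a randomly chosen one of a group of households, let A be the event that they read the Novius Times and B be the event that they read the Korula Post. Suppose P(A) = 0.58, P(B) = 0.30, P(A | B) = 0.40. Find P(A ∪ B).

0.76

P(A ∩ B) = P(B)·P(A|B) = 0.30 × 0.40 = 0.12
Apply inclusion-exclusion:
P(A ∪ B) = 0.58 + 0.30 − 0.12 = 0.76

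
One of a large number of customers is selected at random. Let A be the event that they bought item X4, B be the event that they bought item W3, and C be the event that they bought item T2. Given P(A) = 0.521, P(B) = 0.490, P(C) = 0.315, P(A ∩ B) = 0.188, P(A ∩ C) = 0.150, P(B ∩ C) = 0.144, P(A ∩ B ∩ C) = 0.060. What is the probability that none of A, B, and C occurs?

0.096

P(A ∪ B ∪ C) = 0.521 + 0.490 + 0.315 − 0.188 − 0.150 − 0.144 + 0.060 = 0.904
P(none) = 1 − 0.904 = 0.096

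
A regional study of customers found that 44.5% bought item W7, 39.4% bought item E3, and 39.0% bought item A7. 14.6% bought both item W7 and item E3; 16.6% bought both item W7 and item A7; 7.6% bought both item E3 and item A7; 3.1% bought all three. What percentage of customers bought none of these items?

12.8%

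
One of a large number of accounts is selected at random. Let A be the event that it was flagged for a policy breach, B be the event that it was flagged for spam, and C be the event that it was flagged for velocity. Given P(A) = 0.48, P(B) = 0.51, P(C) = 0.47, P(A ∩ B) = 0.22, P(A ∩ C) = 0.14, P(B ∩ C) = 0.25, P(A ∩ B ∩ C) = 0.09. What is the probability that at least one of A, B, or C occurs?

0.94

Inclusion–exclusion gives
P(A ∪ B ∪ C) = 0.48 + 0.51 + 0.47 − 0.22 − 0.14 − 0.25 + 0.09 = 0.94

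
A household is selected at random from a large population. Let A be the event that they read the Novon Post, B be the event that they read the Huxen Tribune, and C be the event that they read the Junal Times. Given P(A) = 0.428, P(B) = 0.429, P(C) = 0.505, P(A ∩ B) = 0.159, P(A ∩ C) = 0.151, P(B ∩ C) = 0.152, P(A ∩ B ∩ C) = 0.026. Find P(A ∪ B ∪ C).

0.926

By inclusion–exclusion:
P(A ∪ B ∪ C) = 0.428 + 0.429 + 0.505 − 0.159 − 0.151 − 0.152 + 0.026 = 0.926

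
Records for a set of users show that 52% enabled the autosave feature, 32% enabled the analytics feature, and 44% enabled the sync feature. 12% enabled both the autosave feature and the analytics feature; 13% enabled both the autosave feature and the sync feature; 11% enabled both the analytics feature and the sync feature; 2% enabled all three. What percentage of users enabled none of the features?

P(at least one) = 52 + 32 + 44 − 12 − 13 − 11 + 2 = 94%
P(none) = 100% − 94% = 6%

6%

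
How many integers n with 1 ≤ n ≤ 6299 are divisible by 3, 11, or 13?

2774

2099 + 572 + 484 − 190 − 161 − 44 + 14 = 2774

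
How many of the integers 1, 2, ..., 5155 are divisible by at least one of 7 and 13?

1076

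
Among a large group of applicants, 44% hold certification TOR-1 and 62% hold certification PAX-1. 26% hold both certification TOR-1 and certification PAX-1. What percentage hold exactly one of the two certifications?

By inclusion–exclusion (exactly-one form):
P(exactly one) = 44 + 62 − 2·26 = 54%

54%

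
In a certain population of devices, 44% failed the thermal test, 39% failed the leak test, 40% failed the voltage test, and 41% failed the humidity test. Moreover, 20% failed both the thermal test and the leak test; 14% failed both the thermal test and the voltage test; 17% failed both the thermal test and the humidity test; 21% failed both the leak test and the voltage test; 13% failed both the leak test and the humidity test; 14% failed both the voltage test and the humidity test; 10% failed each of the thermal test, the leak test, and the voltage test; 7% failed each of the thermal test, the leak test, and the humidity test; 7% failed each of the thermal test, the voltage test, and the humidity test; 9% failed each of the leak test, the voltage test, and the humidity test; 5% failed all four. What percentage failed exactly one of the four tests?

Using the inclusion–exclusion count for exactly one event:
P(exactly one) = 44 + 39 + 40 + 41 − 2·20 − 2·14 − 2·17 − 2·21 − 2·13 − 2·14 + 3·10 + 3·7 + 3·7 + 3·9 − 4·5 = 45%

45%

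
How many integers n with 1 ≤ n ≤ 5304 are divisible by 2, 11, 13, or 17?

3209

Using inclusion–exclusion:
2652 + 482 + 408 + 312 − 241 − 204 − 156 − 37 − 28 − 24 + 18 + 14 + 12 + 2 − 1 = 3209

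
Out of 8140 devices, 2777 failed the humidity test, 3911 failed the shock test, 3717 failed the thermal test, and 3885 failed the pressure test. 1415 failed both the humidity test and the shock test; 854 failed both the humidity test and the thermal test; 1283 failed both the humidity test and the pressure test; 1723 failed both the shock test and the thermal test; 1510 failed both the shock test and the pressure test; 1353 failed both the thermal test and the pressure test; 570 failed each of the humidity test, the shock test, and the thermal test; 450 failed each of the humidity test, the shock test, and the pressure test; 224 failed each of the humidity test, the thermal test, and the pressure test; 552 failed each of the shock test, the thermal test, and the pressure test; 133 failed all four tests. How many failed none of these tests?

N(≥1) = 2777 + 3911 + 3717 + 3885 − 1415 − 854 − 1283 − 1723 − 1510 − 1353 + 570 + 450 + 224 + 552 − 133 = 7815
None: 8140 − 7815 = 325

325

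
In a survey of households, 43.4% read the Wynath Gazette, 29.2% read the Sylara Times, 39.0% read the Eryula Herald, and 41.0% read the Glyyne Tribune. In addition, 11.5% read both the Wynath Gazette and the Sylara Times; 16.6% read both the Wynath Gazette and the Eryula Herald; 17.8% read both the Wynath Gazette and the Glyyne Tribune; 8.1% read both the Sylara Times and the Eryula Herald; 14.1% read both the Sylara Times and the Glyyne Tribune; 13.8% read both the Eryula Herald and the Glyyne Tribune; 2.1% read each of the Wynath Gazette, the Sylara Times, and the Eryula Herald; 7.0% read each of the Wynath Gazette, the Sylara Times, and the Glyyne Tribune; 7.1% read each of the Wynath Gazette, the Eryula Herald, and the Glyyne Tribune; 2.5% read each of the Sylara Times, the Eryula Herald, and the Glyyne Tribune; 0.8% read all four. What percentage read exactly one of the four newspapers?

P(exactly one) = 43.4 + 29.2 + 39.0 + 41.0 − 2·11.5 − 2·16.6 − 2·17.8 − 2·8.1 − 2·14.1 − 2·13.8 + 3·2.1 + 3·7.0 + 3·7.1 + 3·2.5 − 4·0.8 = 41.7%

41.7%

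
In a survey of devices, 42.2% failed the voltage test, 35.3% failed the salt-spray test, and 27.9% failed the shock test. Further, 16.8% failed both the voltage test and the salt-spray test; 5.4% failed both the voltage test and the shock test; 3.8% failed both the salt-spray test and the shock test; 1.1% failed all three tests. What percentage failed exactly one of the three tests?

By inclusion–exclusion (exactly-one form):
P(exactly one) = 42.2 + 35.3 + 27.9 − 2·16.8 − 2·5.4 − 2·3.8 + 3·1.1 = 56.7%

56.7%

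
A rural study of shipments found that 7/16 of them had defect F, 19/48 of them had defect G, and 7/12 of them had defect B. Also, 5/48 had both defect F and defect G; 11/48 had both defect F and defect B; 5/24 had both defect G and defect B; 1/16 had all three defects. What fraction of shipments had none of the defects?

P(≥1) = 7/16 + 19/48 + 7/12 − 5/48 − 11/48 − 5/24 + 1/16 = 15/16
P(none) = 1 − 15/16 = 1/16

1/16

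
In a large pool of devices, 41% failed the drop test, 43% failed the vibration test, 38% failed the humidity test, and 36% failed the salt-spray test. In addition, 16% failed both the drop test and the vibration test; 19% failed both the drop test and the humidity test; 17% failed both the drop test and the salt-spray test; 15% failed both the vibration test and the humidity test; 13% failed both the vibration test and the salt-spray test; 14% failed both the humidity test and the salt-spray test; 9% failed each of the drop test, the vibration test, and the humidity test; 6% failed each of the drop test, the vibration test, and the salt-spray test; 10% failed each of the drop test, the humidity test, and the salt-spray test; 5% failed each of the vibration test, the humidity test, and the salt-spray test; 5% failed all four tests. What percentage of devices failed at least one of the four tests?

89%

P(union) = 41 + 43 + 38 + 36 − 16 − 19 − 17 − 15 − 13 − 14 + 9 + 6 + 10 + 5 − 5 = 89%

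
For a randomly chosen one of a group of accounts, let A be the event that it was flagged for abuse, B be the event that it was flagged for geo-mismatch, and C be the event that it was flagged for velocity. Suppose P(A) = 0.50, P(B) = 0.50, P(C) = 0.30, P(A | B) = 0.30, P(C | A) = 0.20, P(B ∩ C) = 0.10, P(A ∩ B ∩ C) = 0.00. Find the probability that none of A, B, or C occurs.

P(A ∩ B) = P(B)·P(A|B) = 0.50 × 0.30 = 0.15
P(A ∩ C) = P(A)·P(C|A) = 0.50 × 0.20 = 0.10
P(A ∪ B ∪ C) = 0.50 + 0.50 + 0.30 − 0.15 − 0.10 − 0.10 + 0.00 = 0.95
P(none) = 1 − 0.95 = 0.05

0.05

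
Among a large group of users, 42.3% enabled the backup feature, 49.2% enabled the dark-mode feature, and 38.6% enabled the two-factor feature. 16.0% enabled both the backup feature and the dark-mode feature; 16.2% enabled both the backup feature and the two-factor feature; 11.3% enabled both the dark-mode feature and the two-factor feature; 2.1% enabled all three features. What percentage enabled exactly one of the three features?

P(exactly one) = 42.3 + 49.2 + 38.6 − 2·16.0 − 2·16.2 − 2·11.3 + 3·2.1 = 49.4%

49.4%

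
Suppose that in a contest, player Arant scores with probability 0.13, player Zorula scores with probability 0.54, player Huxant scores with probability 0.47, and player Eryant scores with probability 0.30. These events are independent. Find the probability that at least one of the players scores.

0.8515258

P(none) = (1 − 0.13) × (1 − 0.54) × (1 − 0.47) × (1 − 0.30) = 0.87 × 0.46 × 0.53 × 0.70 = 0.1484742
P(at least one) = 1 − 0.1484742 = 0.8515258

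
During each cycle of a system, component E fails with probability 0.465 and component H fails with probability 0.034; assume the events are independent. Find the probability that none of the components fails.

0.51681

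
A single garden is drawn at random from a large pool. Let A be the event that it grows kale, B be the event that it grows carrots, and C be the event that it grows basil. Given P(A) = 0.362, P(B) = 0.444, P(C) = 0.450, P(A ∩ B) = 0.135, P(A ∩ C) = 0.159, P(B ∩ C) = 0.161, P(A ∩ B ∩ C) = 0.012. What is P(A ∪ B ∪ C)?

0.813

Inclusion–exclusion gives
P(A ∪ B ∪ C) = 0.362 + 0.444 + 0.450 − 0.135 − 0.159 − 0.161 + 0.012 = 0.813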